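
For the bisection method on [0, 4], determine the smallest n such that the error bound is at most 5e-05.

We need (b-a)/2^n ≤ 5e-05
(4 - 0)/2^n ≤ 5e-05
4/2^n ≤ 5e-05
2^n ≥ 80000
n ≥ log₂(80000) = 16.29
n ≥ 17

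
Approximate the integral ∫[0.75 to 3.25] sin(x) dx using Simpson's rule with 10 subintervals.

f(x) = sin(x)
a = 0.75, b = 3.25, n = 10
h = (b - a)/n = 0.250000

Simpson's rule: (h/3)[f(x₀) + 4f(x₁) + 2f(x₂) + ... + f(xₙ)]

x_0 = 0.7500, f(x_0) = 0.681639, coefficient = 1
x_1 = 1.0000, f(x_1) = 0.841471, coefficient = 4
x_2 = 1.2500, f(x_2) = 0.948985, coefficient = 2
x_3 = 1.5000, f(x_3) = 0.997495, coefficient = 4
x_4 = 1.7500, f(x_4) = 0.983986, coefficient = 2
x_5 = 2.0000, f(x_5) = 0.909297, coefficient = 4
x_6 = 2.2500, f(x_6) = 0.778073, coefficient = 2
x_7 = 2.5000, f(x_7) = 0.598472, coefficient = 4
x_8 = 2.7500, f(x_8) = 0.381661, coefficient = 2
x_9 = 3.0000, f(x_9) = 0.141120, coefficient = 4
x_10 = 3.2500, f(x_10) = -0.108195, coefficient = 1

I ≈ (0.250000/3) × 20.710275 = 1.725856
Exact value: 1.725819
Error: 0.000038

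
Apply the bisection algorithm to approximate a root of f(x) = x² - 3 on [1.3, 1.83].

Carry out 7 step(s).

f(x) = x² - 3
Initial interval: [1.3, 1.83]

Iteration 1:
  c_1 = (1.300000 + 1.830000)/2 = 1.565000
  f(c_1) = f(1.565000) = -0.550775
  f(a) × f(c) ≥ 0, new interval: [1.565000, 1.830000]
Iteration 2:
  c_2 = (1.565000 + 1.830000)/2 = 1.697500
  f(c_2) = f(1.697500) = -0.118494
  f(a) × f(c) ≥ 0, new interval: [1.697500, 1.830000]
Iteration 3:
  c_3 = (1.697500 + 1.830000)/2 = 1.763750
  f(c_3) = f(1.763750) = 0.110814
  f(a) × f(c) < 0, new interval: [1.697500, 1.763750]
Iteration 4:
  c_4 = (1.697500 + 1.763750)/2 = 1.730625
  f(c_4) = f(1.730625) = -0.004937
  f(a) × f(c) ≥ 0, new interval: [1.730625, 1.763750]
Iteration 5:
  c_5 = (1.730625 + 1.763750)/2 = 1.747187
  f(c_5) = f(1.747187) = 0.052664
  f(a) × f(c) < 0, new interval: [1.730625, 1.747187]
Iteration 6:
  c_6 = (1.730625 + 1.747187)/2 = 1.738906
  f(c_6) = f(1.738906) = 0.023795
  f(a) × f(c) < 0, new interval: [1.730625, 1.738906]
Iteration 7:
  c_7 = (1.730625 + 1.738906)/2 = 1.734766
  f(c_7) = f(1.734766) = 0.009412
  f(a) × f(c) < 0, new interval: [1.730625, 1.734766]

After 7 iteration(s), the approximation is c_7 = 1.734766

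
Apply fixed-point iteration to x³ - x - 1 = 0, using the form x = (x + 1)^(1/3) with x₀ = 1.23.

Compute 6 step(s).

Equation: x³ - x - 1 = 0
Fixed-point form: x = (x + 1)^(1/3)
x₀ = 1.23

x_1 = g(1.230000) = 1.306477
x_2 = g(1.306477) = 1.321244
x_3 = g(1.321244) = 1.324058
x_4 = g(1.324058) = 1.324593
x_5 = g(1.324593) = 1.324694
x_6 = g(1.324694) = 1.324713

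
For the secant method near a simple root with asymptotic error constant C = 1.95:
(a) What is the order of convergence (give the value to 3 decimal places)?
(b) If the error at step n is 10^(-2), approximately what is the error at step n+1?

(a) Secant method has superlinear convergence with order φ = (1+√5)/2 ≈ 1.618.
    This means |e_{n+1}| ≈ C|e_n|^1.618.

(b) With |e_n| = 10^(-2) and C = 1.95:
    |e_{n+1}| ≈ 1.95 × (10^(-2))^1.618 = 1.95 × 10^(-3.24)

(a) ≈ 1.618 (golden ratio); (b) |e_{n+1}| ≈ 1.132e-03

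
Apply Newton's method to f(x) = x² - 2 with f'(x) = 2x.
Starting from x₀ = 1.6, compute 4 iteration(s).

f(x) = x² - 2
f'(x) = 2x
x₀ = 1.6

Newton-Raphson formula: x_{n+1} = x_n - f(x_n)/f'(x_n)

Iteration 1:
  f(1.600000) = 0.560000
  f'(1.600000) = 3.200000
  x_1 = 1.600000 - 0.560000/3.200000 = 1.425000
Iteration 2:
  f(1.425000) = 0.030625
  f'(1.425000) = 2.850000
  x_2 = 1.425000 - 0.030625/2.850000 = 1.414254
Iteration 3:
  f(1.414254) = 0.000115
  f'(1.414254) = 2.828509
  x_3 = 1.414254 - 0.000115/2.828509 = 1.414214
Iteration 4:
  f(1.414214) = 0.000000
  f'(1.414214) = 2.828427
  x_4 = 1.414214 - 0.000000/2.828427 = 1.414214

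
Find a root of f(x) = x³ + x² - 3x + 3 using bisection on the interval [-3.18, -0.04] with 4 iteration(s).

f(x) = x³ + x² - 3x + 3
Initial interval: [-3.18, -0.04]

Iteration 1:
  c_1 = (-3.180000 + (-0.040000))/2 = -1.610000
  f(c_1) = f(-1.610000) = 6.248819
  f(a) × f(c) < 0, new interval: [-3.180000, -1.610000]
Iteration 2:
  c_2 = (-3.180000 + (-1.610000))/2 = -2.395000
  f(c_2) = f(-2.395000) = 2.183245
  f(a) × f(c) < 0, new interval: [-3.180000, -2.395000]
Iteration 3:
  c_3 = (-3.180000 + (-2.395000))/2 = -2.787500
  f(c_3) = f(-2.787500) = -2.526654
  f(a) × f(c) ≥ 0, new interval: [-2.787500, -2.395000]
Iteration 4:
  c_4 = (-2.787500 + (-2.395000))/2 = -2.591250
  f(c_4) = f(-2.591250) = 0.089180
  f(a) × f(c) < 0, new interval: [-2.787500, -2.591250]

After 4 iteration(s), the approximation is c_4 = -2.591250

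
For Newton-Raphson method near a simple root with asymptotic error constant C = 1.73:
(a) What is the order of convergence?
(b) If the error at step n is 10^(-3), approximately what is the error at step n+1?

(a) Newton-Raphson has quadratic (order 2) convergence near simple roots.
    This means |e_{n+1}| ≈ C|e_n|².

(b) With |e_n| = 10^(-3) and C = 1.73:
    |e_{n+1}| ≈ 1.73 × (10^(-3))² = 1.73 × 10^(-6)

(a) 2 (quadratic); (b) |e_{n+1}| ≈ 1.730e-06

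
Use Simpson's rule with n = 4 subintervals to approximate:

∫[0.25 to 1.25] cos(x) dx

f(x) = cos(x)
a = 0.25, b = 1.25, n = 4
h = (b - a)/n = 0.250000

Simpson's rule: (h/3)[f(x₀) + 4f(x₁) + 2f(x₂) + ... + f(xₙ)]

x_0 = 0.2500, f(x_0) = 0.968912, coefficient = 1
x_1 = 0.5000, f(x_1) = 0.877583, coefficient = 4
x_2 = 0.7500, f(x_2) = 0.731689, coefficient = 2
x_3 = 1.0000, f(x_3) = 0.540302, coefficient = 4
x_4 = 1.2500, f(x_4) = 0.315322, coefficient = 1

I ≈ (0.250000/3) × 8.419152 = 0.701596
Exact value: 0.701581
Error: 0.000015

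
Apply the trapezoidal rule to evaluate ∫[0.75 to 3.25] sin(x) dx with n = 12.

f(x) = sin(x)
a = 0.75, b = 3.25, n = 12
h = (b - a)/n = 0.208333

Trapezoidal rule: (h/2)[f(x₀) + 2f(x₁) + 2f(x₂) + ... + f(xₙ)]

x_0 = 0.7500, f(x_0) = 0.681639, coefficient = 1
x_1 = 0.9583, f(x_1) = 0.818235, coefficient = 2
x_2 = 1.1667, f(x_2) = 0.919445, coefficient = 2
x_3 = 1.3750, f(x_3) = 0.980893, coefficient = 2
x_4 = 1.5833, f(x_4) = 0.999921, coefficient = 2
x_5 = 1.7917, f(x_5) = 0.975707, coefficient = 2
x_6 = 2.0000, f(x_6) = 0.909297, coefficient = 2
x_7 = 2.2083, f(x_7) = 0.803564, coefficient = 2
x_8 = 2.4167, f(x_8) = 0.663080, coefficient = 2
x_9 = 2.6250, f(x_9) = 0.493920, coefficient = 2
x_10 = 2.8333, f(x_10) = 0.303400, coefficient = 2
x_11 = 3.0417, f(x_11) = 0.099760, coefficient = 2
x_12 = 3.2500, f(x_12) = -0.108195, coefficient = 1

I ≈ (0.208333/2) × 16.507890 = 1.719572
Exact value: 1.725819
Error: 0.006247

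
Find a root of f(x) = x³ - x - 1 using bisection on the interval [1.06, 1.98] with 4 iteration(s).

f(x) = x³ - x - 1
Initial interval: [1.06, 1.98]

Iteration 1:
  c_1 = (1.060000 + 1.980000)/2 = 1.520000
  f(c_1) = f(1.520000) = 0.991808
  f(a) × f(c) < 0, new interval: [1.060000, 1.520000]
Iteration 2:
  c_2 = (1.060000 + 1.520000)/2 = 1.290000
  f(c_2) = f(1.290000) = -0.143311
  f(a) × f(c) ≥ 0, new interval: [1.290000, 1.520000]
Iteration 3:
  c_3 = (1.290000 + 1.520000)/2 = 1.405000
  f(c_3) = f(1.405000) = 0.368505
  f(a) × f(c) < 0, new interval: [1.290000, 1.405000]
Iteration 4:
  c_4 = (1.290000 + 1.405000)/2 = 1.347500
  f(c_4) = f(1.347500) = 0.099232
  f(a) × f(c) < 0, new interval: [1.290000, 1.347500]

After 4 iteration(s), the approximation is c_4 = 1.347500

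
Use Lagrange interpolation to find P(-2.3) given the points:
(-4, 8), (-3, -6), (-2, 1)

Lagrange interpolation formula:
P(x) = Σ yᵢ × Lᵢ(x)
where Lᵢ(x) = Π_{j≠i} (x - xⱼ)/(xᵢ - xⱼ)

L_0(-2.3) = (-2.3 - (-3))/(-4 - (-3)) × (-2.3 - (-2))/(-4 - (-2)) = -0.105000
L_1(-2.3) = (-2.3 - (-4))/(-3 - (-4)) × (-2.3 - (-2))/(-3 - (-2)) = 0.510000
L_2(-2.3) = (-2.3 - (-4))/(-2 - (-4)) × (-2.3 - (-3))/(-2 - (-3)) = 0.595000

P(-2.3) = 8×L_0(-2.3) + (-6)×L_1(-2.3) + 1×L_2(-2.3)
P(-2.3) = -3.305000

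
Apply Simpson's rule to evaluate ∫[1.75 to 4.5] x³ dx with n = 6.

f(x) = x³
a = 1.75, b = 4.5, n = 6
h = (b - a)/n = 0.458333

Simpson's rule: (h/3)[f(x₀) + 4f(x₁) + 2f(x₂) + ... + f(xₙ)]

x_0 = 1.7500, f(x_0) = 5.359375, coefficient = 1
x_1 = 2.2083, f(x_1) = 10.769459, coefficient = 4
x_2 = 2.6667, f(x_2) = 18.962963, coefficient = 2
x_3 = 3.1250, f(x_3) = 30.517578, coefficient = 4
x_4 = 3.5833, f(x_4) = 46.010995, coefficient = 2
x_5 = 4.0417, f(x_5) = 66.020906, coefficient = 4
x_6 = 4.5000, f(x_6) = 91.125000, coefficient = 1

I ≈ (0.458333/3) × 655.664062 = 100.170898
Exact value: 100.170898
Error: 0.000000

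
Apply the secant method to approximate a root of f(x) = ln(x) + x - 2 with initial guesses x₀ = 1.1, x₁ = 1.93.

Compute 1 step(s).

f(x) = ln(x) + x - 2
x₀ = 1.1, x₁ = 1.93

Secant formula: x_{n+1} = x_n - f(x_n)(x_n - x_{n-1})/(f(x_n) - f(x_{n-1}))

Iteration 1:
  f(1.100000) = -0.804690
  f(1.930000) = 0.587520
  x_2 = 1.930000 - 0.587520×(1.930000 - 1.100000)/(0.587520 - (-0.804690))
       = 1.579736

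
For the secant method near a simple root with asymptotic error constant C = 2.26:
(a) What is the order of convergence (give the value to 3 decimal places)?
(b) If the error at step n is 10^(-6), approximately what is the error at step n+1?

(a) Secant method has superlinear convergence with order φ = (1+√5)/2 ≈ 1.618.
    This means |e_{n+1}| ≈ C|e_n|^1.618.

(b) With |e_n| = 10^(-6) and C = 2.26:
    |e_{n+1}| ≈ 2.26 × (10^(-6))^1.618 = 2.26 × 10^(-9.71)

(a) ≈ 1.618 (golden ratio); (b) |e_{n+1}| ≈ 4.425e-10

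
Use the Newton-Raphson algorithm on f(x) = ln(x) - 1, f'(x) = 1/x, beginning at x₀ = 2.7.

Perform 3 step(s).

f(x) = ln(x) - 1
f'(x) = 1/x
x₀ = 2.7

Newton-Raphson formula: x_{n+1} = x_n - f(x_n)/f'(x_n)

Iteration 1:
  f(2.700000) = -0.006748
  f'(2.700000) = 0.370370
  x_1 = 2.700000 - (-0.006748)/0.370370 = 2.718220
Iteration 2:
  f(2.718220) = -0.000023
  f'(2.718220) = 0.367888
  x_2 = 2.718220 - (-0.000023)/0.367888 = 2.718282
Iteration 3:
  f(2.718282) = 0.000000
  f'(2.718282) = 0.367879
  x_3 = 2.718282 - 0.000000/0.367879 = 2.718282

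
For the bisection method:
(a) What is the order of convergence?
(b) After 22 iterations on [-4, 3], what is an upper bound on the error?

(a) Bisection has linear (order 1) convergence; the error is halved each step.

(b) Error bound = (b-a)/2^n = (3 - (-4))/2^{22}
    = 7/2^{22}

(a) 1 (linear); (b) error ≤ 1.67e-06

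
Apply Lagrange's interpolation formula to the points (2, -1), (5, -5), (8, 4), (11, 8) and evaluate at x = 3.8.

Lagrange interpolation formula:
P(x) = Σ yᵢ × Lᵢ(x)
where Lᵢ(x) = Π_{j≠i} (x - xⱼ)/(xᵢ - xⱼ)

L_0(3.8) = (3.8 - 5)/(2 - 5) × (3.8 - 8)/(2 - 8) × (3.8 - 11)/(2 - 11) = 0.224000
L_1(3.8) = (3.8 - 2)/(5 - 2) × (3.8 - 8)/(5 - 8) × (3.8 - 11)/(5 - 11) = 1.008000
L_2(3.8) = (3.8 - 2)/(8 - 2) × (3.8 - 5)/(8 - 5) × (3.8 - 11)/(8 - 11) = -0.288000
L_3(3.8) = (3.8 - 2)/(11 - 2) × (3.8 - 5)/(11 - 5) × (3.8 - 8)/(11 - 8) = 0.056000

P(3.8) = (-1)×L_0(3.8) + (-5)×L_1(3.8) + 4×L_2(3.8) + 8×L_3(3.8)
P(3.8) = -5.968000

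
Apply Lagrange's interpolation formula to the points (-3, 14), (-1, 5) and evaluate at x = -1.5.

Lagrange interpolation formula:
P(x) = Σ yᵢ × Lᵢ(x)
where Lᵢ(x) = Π_{j≠i} (x - xⱼ)/(xᵢ - xⱼ)

L_0(-1.5) = (-1.5 - (-1))/(-3 - (-1)) = 0.250000
L_1(-1.5) = (-1.5 - (-3))/(-1 - (-3)) = 0.750000

P(-1.5) = 14×L_0(-1.5) + 5×L_1(-1.5)
P(-1.5) = 7.250000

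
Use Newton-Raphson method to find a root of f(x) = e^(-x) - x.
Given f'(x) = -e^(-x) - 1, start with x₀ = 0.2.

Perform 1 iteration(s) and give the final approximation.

f(x) = e^(-x) - x
f'(x) = -e^(-x) - 1
x₀ = 0.2

Newton-Raphson formula: x_{n+1} = x_n - f(x_n)/f'(x_n)

Iteration 1:
  f(0.200000) = 0.618731
  f'(0.200000) = -1.818731
  x_1 = 0.200000 - 0.618731/(-1.818731) = 0.540199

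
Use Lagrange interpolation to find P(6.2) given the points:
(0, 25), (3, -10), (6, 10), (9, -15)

Lagrange interpolation formula:
P(x) = Σ yᵢ × Lᵢ(x)
where Lᵢ(x) = Π_{j≠i} (x - xⱼ)/(xᵢ - xⱼ)

L_0(6.2) = (6.2 - 3)/(0 - 3) × (6.2 - 6)/(0 - 6) × (6.2 - 9)/(0 - 9) = 0.011062
L_1(6.2) = (6.2 - 0)/(3 - 0) × (6.2 - 6)/(3 - 6) × (6.2 - 9)/(3 - 9) = -0.064296
L_2(6.2) = (6.2 - 0)/(6 - 0) × (6.2 - 3)/(6 - 3) × (6.2 - 9)/(6 - 9) = 1.028741
L_3(6.2) = (6.2 - 0)/(9 - 0) × (6.2 - 3)/(9 - 3) × (6.2 - 6)/(9 - 6) = 0.024494

P(6.2) = 25×L_0(6.2) + (-10)×L_1(6.2) + 10×L_2(6.2) + (-15)×L_3(6.2)
P(6.2) = 10.839506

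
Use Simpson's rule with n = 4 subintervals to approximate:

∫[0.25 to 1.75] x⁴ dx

f(x) = x⁴
a = 0.25, b = 1.75, n = 4
h = (b - a)/n = 0.375000

Simpson's rule: (h/3)[f(x₀) + 4f(x₁) + 2f(x₂) + ... + f(xₙ)]

x_0 = 0.2500, f(x_0) = 0.003906, coefficient = 1
x_1 = 0.6250, f(x_1) = 0.152588, coefficient = 4
x_2 = 1.0000, f(x_2) = 1.000000, coefficient = 2
x_3 = 1.3750, f(x_3) = 3.574463, coefficient = 4
x_4 = 1.7500, f(x_4) = 9.378906, coefficient = 1

I ≈ (0.375000/3) × 26.291016 = 3.286377
Exact value: 3.282422
Error: 0.003955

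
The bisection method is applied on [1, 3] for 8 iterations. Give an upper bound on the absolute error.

Bisection error bound: |error| ≤ (b-a)/2^n
|error| ≤ (3 - 1)/2^8 = 2/2^8
|error| ≤ 0.0078125000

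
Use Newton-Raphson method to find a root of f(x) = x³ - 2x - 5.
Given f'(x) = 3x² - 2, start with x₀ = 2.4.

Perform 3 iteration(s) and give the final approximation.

f(x) = x³ - 2x - 5
f'(x) = 3x² - 2
x₀ = 2.4

Newton-Raphson formula: x_{n+1} = x_n - f(x_n)/f'(x_n)

Iteration 1:
  f(2.400000) = 4.024000
  f'(2.400000) = 15.280000
  x_1 = 2.400000 - 4.024000/15.280000 = 2.136649
Iteration 2:
  f(2.136649) = 0.481082
  f'(2.136649) = 11.695810
  x_2 = 2.136649 - 0.481082/11.695810 = 2.095516
Iteration 3:
  f(2.095516) = 0.010775
  f'(2.095516) = 11.173567
  x_3 = 2.095516 - 0.010775/11.173567 = 2.094552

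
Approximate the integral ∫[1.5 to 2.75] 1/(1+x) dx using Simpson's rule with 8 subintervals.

f(x) = 1/(1+x)
a = 1.5, b = 2.75, n = 8
h = (b - a)/n = 0.156250

Simpson's rule: (h/3)[f(x₀) + 4f(x₁) + 2f(x₂) + ... + f(xₙ)]

x_0 = 1.5000, f(x_0) = 0.400000, coefficient = 1
x_1 = 1.6562, f(x_1) = 0.376471, coefficient = 4
x_2 = 1.8125, f(x_2) = 0.355556, coefficient = 2
x_3 = 1.9688, f(x_3) = 0.336842, coefficient = 4
x_4 = 2.1250, f(x_4) = 0.320000, coefficient = 2
x_5 = 2.2812, f(x_5) = 0.304762, coefficient = 4
x_6 = 2.4375, f(x_6) = 0.290909, coefficient = 2
x_7 = 2.5938, f(x_7) = 0.278261, coefficient = 4
x_8 = 2.7500, f(x_8) = 0.266667, coefficient = 1

I ≈ (0.156250/3) × 7.784938 = 0.405466
Exact value: 0.405465
Error: 0.000000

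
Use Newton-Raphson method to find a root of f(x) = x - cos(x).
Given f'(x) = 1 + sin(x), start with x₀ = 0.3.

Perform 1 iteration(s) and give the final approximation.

f(x) = x - cos(x)
f'(x) = 1 + sin(x)
x₀ = 0.3

Newton-Raphson formula: x_{n+1} = x_n - f(x_n)/f'(x_n)

Iteration 1:
  f(0.300000) = -0.655336
  f'(0.300000) = 1.295520
  x_1 = 0.300000 - (-0.655336)/1.295520 = 0.805848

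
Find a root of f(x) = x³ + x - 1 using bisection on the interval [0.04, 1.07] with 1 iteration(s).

f(x) = x³ + x - 1
Initial interval: [0.04, 1.07]

Iteration 1:
  c_1 = (0.040000 + 1.070000)/2 = 0.555000
  f(c_1) = f(0.555000) = -0.274046
  f(a) × f(c) ≥ 0, new interval: [0.555000, 1.070000]

After 1 iteration(s), the approximation is c_1 = 0.555000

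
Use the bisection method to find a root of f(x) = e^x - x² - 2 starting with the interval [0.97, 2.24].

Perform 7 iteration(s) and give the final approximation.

f(x) = e^x - x² - 2
Initial interval: [0.97, 2.24]

Iteration 1:
  c_1 = (0.970000 + 2.240000)/2 = 1.605000
  f(c_1) = f(1.605000) = 0.401835
  f(a) × f(c) < 0, new interval: [0.970000, 1.605000]
Iteration 2:
  c_2 = (0.970000 + 1.605000)/2 = 1.287500
  f(c_2) = f(1.287500) = -0.033940
  f(a) × f(c) ≥ 0, new interval: [1.287500, 1.605000]
Iteration 3:
  c_3 = (1.287500 + 1.605000)/2 = 1.446250
  f(c_3) = f(1.446250) = 0.155519
  f(a) × f(c) < 0, new interval: [1.287500, 1.446250]
Iteration 4:
  c_4 = (1.287500 + 1.446250)/2 = 1.366875
  f(c_4) = f(1.366875) = 0.054725
  f(a) × f(c) < 0, new interval: [1.287500, 1.366875]
Iteration 5:
  c_5 = (1.287500 + 1.366875)/2 = 1.327187
  f(c_5) = f(1.327187) = 0.008997
  f(a) × f(c) < 0, new interval: [1.287500, 1.327187]
Iteration 6:
  c_6 = (1.287500 + 1.327187)/2 = 1.307344
  f(c_6) = f(1.307344) = -0.012805
  f(a) × f(c) ≥ 0, new interval: [1.307344, 1.327187]
Iteration 7:
  c_7 = (1.307344 + 1.327187)/2 = 1.317266
  f(c_7) = f(1.317266) = -0.001989
  f(a) × f(c) ≥ 0, new interval: [1.317266, 1.327187]

After 7 iteration(s), the approximation is c_7 = 1.317266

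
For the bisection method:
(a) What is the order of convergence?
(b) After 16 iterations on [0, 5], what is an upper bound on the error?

(a) Bisection has linear (order 1) convergence; the error is halved each step.

(b) Error bound = (b-a)/2^n = (5 - 0)/2^{16}
    = 5/2^{16}

(a) 1 (linear); (b) error ≤ 7.63e-05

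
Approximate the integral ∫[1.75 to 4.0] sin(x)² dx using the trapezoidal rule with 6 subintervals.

f(x) = sin(x)²
a = 1.75, b = 4.0, n = 6
h = (b - a)/n = 0.375000

Trapezoidal rule: (h/2)[f(x₀) + 2f(x₁) + 2f(x₂) + ... + f(xₙ)]

x_0 = 1.7500, f(x_0) = 0.968228, coefficient = 1
x_1 = 2.1250, f(x_1) = 0.723044, coefficient = 2
x_2 = 2.5000, f(x_2) = 0.358169, coefficient = 2
x_3 = 2.8750, f(x_3) = 0.069404, coefficient = 2
x_4 = 3.2500, f(x_4) = 0.011706, coefficient = 2
x_5 = 3.6250, f(x_5) = 0.216038, coefficient = 2
x_6 = 4.0000, f(x_6) = 0.572750, coefficient = 1

I ≈ (0.375000/2) × 4.297699 = 0.805819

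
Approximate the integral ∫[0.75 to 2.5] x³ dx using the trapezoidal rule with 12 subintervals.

f(x) = x³
a = 0.75, b = 2.5, n = 12
h = (b - a)/n = 0.145833

Trapezoidal rule: (h/2)[f(x₀) + 2f(x₁) + 2f(x₂) + ... + f(xₙ)]

x_0 = 0.7500, f(x_0) = 0.421875, coefficient = 1
x_1 = 0.8958, f(x_1) = 0.718922, coefficient = 2
x_2 = 1.0417, f(x_2) = 1.130281, coefficient = 2
x_3 = 1.1875, f(x_3) = 1.674561, coefficient = 2
x_4 = 1.3333, f(x_4) = 2.370370, coefficient = 2
x_5 = 1.4792, f(x_5) = 3.236319, coefficient = 2
x_6 = 1.6250, f(x_6) = 4.291016, coefficient = 2
x_7 = 1.7708, f(x_7) = 5.553069, coefficient = 2
x_8 = 1.9167, f(x_8) = 7.041088, coefficient = 2
x_9 = 2.0625, f(x_9) = 8.773682, coefficient = 2
x_10 = 2.2083, f(x_10) = 10.769459, coefficient = 2
x_11 = 2.3542, f(x_11) = 13.047029, coefficient = 2
x_12 = 2.5000, f(x_12) = 15.625000, coefficient = 1

I ≈ (0.145833/2) × 133.258464 = 9.716763
Exact value: 9.686523
Error: 0.030240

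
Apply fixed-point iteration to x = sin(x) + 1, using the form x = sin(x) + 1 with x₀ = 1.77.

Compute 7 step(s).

Equation: x = sin(x) + 1
Fixed-point form: x = sin(x) + 1
x₀ = 1.77

x_1 = g(1.770000) = 1.980224
x_2 = g(1.980224) = 1.917349
x_3 = g(1.917349) = 1.940549
x_4 = g(1.940549) = 1.932417
x_5 = g(1.932417) = 1.935325
x_6 = g(1.935325) = 1.934292
x_7 = g(1.934292) = 1.934660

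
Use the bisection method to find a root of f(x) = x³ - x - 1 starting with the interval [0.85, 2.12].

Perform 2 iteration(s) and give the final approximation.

f(x) = x³ - x - 1
Initial interval: [0.85, 2.12]

Iteration 1:
  c_1 = (0.850000 + 2.120000)/2 = 1.485000
  f(c_1) = f(1.485000) = 0.789759
  f(a) × f(c) < 0, new interval: [0.850000, 1.485000]
Iteration 2:
  c_2 = (0.850000 + 1.485000)/2 = 1.167500
  f(c_2) = f(1.167500) = -0.576132
  f(a) × f(c) ≥ 0, new interval: [1.167500, 1.485000]

After 2 iteration(s), the approximation is c_2 = 1.167500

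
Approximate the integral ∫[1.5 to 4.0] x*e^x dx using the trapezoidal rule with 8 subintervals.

f(x) = x*e^x
a = 1.5, b = 4.0, n = 8
h = (b - a)/n = 0.312500

Trapezoidal rule: (h/2)[f(x₀) + 2f(x₁) + 2f(x₂) + ... + f(xₙ)]

x_0 = 1.5000, f(x_0) = 6.722534, coefficient = 1
x_1 = 1.8125, f(x_1) = 11.102909, coefficient = 2
x_2 = 2.1250, f(x_2) = 17.792407, coefficient = 2
x_3 = 2.4375, f(x_3) = 27.895710, coefficient = 2
x_4 = 2.7500, f(x_4) = 43.017238, coefficient = 2
x_5 = 3.0625, f(x_5) = 65.479137, coefficient = 2
x_6 = 3.3750, f(x_6) = 98.631958, coefficient = 2
x_7 = 3.6875, f(x_7) = 147.296671, coefficient = 2
x_8 = 4.0000, f(x_8) = 218.392600, coefficient = 1

I ≈ (0.312500/2) × 1047.547193 = 163.679249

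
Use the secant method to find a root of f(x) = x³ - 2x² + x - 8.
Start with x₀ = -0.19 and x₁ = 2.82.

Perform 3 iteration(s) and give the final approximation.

f(x) = x³ - 2x² + x - 8
x₀ = -0.19, x₁ = 2.82

Secant formula: x_{n+1} = x_n - f(x_n)(x_n - x_{n-1})/(f(x_n) - f(x_{n-1}))

Iteration 1:
  f(-0.190000) = -8.269059
  f(2.820000) = 1.340968
  x_2 = 2.820000 - 1.340968×(2.820000 - (-0.190000))/(1.340968 - (-8.269059))
       = 2.399989
Iteration 2:
  f(2.820000) = 1.340968
  f(2.399989) = -3.296092
  x_3 = 2.399989 - (-3.296092)×(2.399989 - 2.820000)/(-3.296092 - 1.340968)
       = 2.698539
Iteration 3:
  f(2.399989) = -3.296092
  f(2.698539) = -0.214618
  x_4 = 2.698539 - (-0.214618)×(2.698539 - 2.399989)/(-0.214618 - (-3.296092))
       = 2.719333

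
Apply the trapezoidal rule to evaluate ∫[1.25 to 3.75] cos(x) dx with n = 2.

f(x) = cos(x)
a = 1.25, b = 3.75, n = 2
h = (b - a)/n = 1.250000

Trapezoidal rule: (h/2)[f(x₀) + 2f(x₁) + 2f(x₂) + ... + f(xₙ)]

x_0 = 1.2500, f(x_0) = 0.315322, coefficient = 1
x_1 = 2.5000, f(x_1) = -0.801144, coefficient = 2
x_2 = 3.7500, f(x_2) = -0.820559, coefficient = 1

I ≈ (1.250000/2) × -2.107524 = -1.317203
Exact value: -1.520546
Error: 0.203343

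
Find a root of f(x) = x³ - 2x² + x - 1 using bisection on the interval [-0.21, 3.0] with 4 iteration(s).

f(x) = x³ - 2x² + x - 1
Initial interval: [-0.21, 3.0]

Iteration 1:
  c_1 = (-0.210000 + 3.000000)/2 = 1.395000
  f(c_1) = f(1.395000) = -0.782345
  f(a) × f(c) ≥ 0, new interval: [1.395000, 3.000000]
Iteration 2:
  c_2 = (1.395000 + 3.000000)/2 = 2.197500
  f(c_2) = f(2.197500) = 2.151229
  f(a) × f(c) < 0, new interval: [1.395000, 2.197500]
Iteration 3:
  c_3 = (1.395000 + 2.197500)/2 = 1.796250
  f(c_3) = f(1.796250) = 0.138848
  f(a) × f(c) < 0, new interval: [1.395000, 1.796250]
Iteration 4:
  c_4 = (1.395000 + 1.796250)/2 = 1.595625
  f(c_4) = f(1.595625) = -0.433921
  f(a) × f(c) ≥ 0, new interval: [1.595625, 1.796250]

After 4 iteration(s), the approximation is c_4 = 1.595625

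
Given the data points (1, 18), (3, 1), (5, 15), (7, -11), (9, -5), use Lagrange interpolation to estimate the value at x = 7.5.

Lagrange interpolation formula:
P(x) = Σ yᵢ × Lᵢ(x)
where Lᵢ(x) = Π_{j≠i} (x - xⱼ)/(xᵢ - xⱼ)

L_0(7.5) = (7.5 - 3)/(1 - 3) × (7.5 - 5)/(1 - 5) × (7.5 - 7)/(1 - 7) × (7.5 - 9)/(1 - 9) = -0.021973
L_1(7.5) = (7.5 - 1)/(3 - 1) × (7.5 - 5)/(3 - 5) × (7.5 - 7)/(3 - 7) × (7.5 - 9)/(3 - 9) = 0.126953
L_2(7.5) = (7.5 - 1)/(5 - 1) × (7.5 - 3)/(5 - 3) × (7.5 - 7)/(5 - 7) × (7.5 - 9)/(5 - 9) = -0.342773
L_3(7.5) = (7.5 - 1)/(7 - 1) × (7.5 - 3)/(7 - 3) × (7.5 - 5)/(7 - 5) × (7.5 - 9)/(7 - 9) = 1.142578
L_4(7.5) = (7.5 - 1)/(9 - 1) × (7.5 - 3)/(9 - 3) × (7.5 - 5)/(9 - 5) × (7.5 - 7)/(9 - 7) = 0.095215

P(7.5) = 18×L_0(7.5) + 1×L_1(7.5) + 15×L_2(7.5) + (-11)×L_3(7.5) + (-5)×L_4(7.5)
P(7.5) = -18.454590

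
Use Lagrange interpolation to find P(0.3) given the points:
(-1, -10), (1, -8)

Lagrange interpolation formula:
P(x) = Σ yᵢ × Lᵢ(x)
where Lᵢ(x) = Π_{j≠i} (x - xⱼ)/(xᵢ - xⱼ)

L_0(0.3) = (0.3 - 1)/(-1 - 1) = 0.350000
L_1(0.3) = (0.3 - (-1))/(1 - (-1)) = 0.650000

P(0.3) = (-10)×L_0(0.3) + (-8)×L_1(0.3)
P(0.3) = -8.700000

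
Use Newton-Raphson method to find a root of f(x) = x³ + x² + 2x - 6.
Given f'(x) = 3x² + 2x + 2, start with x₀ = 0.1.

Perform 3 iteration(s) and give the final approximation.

f(x) = x³ + x² + 2x - 6
f'(x) = 3x² + 2x + 2
x₀ = 0.1

Newton-Raphson formula: x_{n+1} = x_n - f(x_n)/f'(x_n)

Iteration 1:
  f(0.100000) = -5.789000
  f'(0.100000) = 2.230000
  x_1 = 0.100000 - (-5.789000)/2.230000 = 2.695964
Iteration 2:
  f(2.695964) = 26.255018
  f'(2.695964) = 29.196596
  x_2 = 2.695964 - 26.255018/29.196596 = 1.796715
Iteration 3:
  f(1.796715) = 6.621740
  f'(1.796715) = 15.277982
  x_3 = 1.796715 - 6.621740/15.277982 = 1.363298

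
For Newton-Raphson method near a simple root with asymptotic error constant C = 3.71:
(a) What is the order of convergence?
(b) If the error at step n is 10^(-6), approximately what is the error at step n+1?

(a) Newton-Raphson has quadratic (order 2) convergence near simple roots.
    This means |e_{n+1}| ≈ C|e_n|².

(b) With |e_n| = 10^(-6) and C = 3.71:
    |e_{n+1}| ≈ 3.71 × (10^(-6))² = 3.71 × 10^(-12)

(a) 2 (quadratic); (b) |e_{n+1}| ≈ 3.710e-12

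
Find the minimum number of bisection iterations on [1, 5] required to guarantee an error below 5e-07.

We need (b-a)/2^n ≤ 5e-07
(5 - 1)/2^n ≤ 5e-07
4/2^n ≤ 5e-07
2^n ≥ 8000000
n ≥ log₂(8000000) = 22.93
n ≥ 23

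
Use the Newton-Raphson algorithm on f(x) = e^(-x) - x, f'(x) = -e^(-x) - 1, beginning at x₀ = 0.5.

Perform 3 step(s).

f(x) = e^(-x) - x
f'(x) = -e^(-x) - 1
x₀ = 0.5

Newton-Raphson formula: x_{n+1} = x_n - f(x_n)/f'(x_n)

Iteration 1:
  f(0.500000) = 0.106531
  f'(0.500000) = -1.606531
  x_1 = 0.500000 - 0.106531/(-1.606531) = 0.566311
Iteration 2:
  f(0.566311) = 0.001305
  f'(0.566311) = -1.567616
  x_2 = 0.566311 - 0.001305/(-1.567616) = 0.567143
Iteration 3:
  f(0.567143) = 0.000000
  f'(0.567143) = -1.567143
  x_3 = 0.567143 - 0.000000/(-1.567143) = 0.567143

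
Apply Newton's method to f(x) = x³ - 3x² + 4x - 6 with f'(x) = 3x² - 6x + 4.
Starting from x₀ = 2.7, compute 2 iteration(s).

f(x) = x³ - 3x² + 4x - 6
f'(x) = 3x² - 6x + 4
x₀ = 2.7

Newton-Raphson formula: x_{n+1} = x_n - f(x_n)/f'(x_n)

Iteration 1:
  f(2.700000) = 2.613000
  f'(2.700000) = 9.670000
  x_1 = 2.700000 - 2.613000/9.670000 = 2.429783
Iteration 2:
  f(2.429783) = 0.352658
  f'(2.429783) = 7.132837
  x_2 = 2.429783 - 0.352658/7.132837 = 2.380341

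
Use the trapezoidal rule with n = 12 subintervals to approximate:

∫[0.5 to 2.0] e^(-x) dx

f(x) = e^(-x)
a = 0.5, b = 2.0, n = 12
h = (b - a)/n = 0.125000

Trapezoidal rule: (h/2)[f(x₀) + 2f(x₁) + 2f(x₂) + ... + f(xₙ)]

x_0 = 0.5000, f(x_0) = 0.606531, coefficient = 1
x_1 = 0.6250, f(x_1) = 0.535261, coefficient = 2
x_2 = 0.7500, f(x_2) = 0.472367, coefficient = 2
x_3 = 0.8750, f(x_3) = 0.416862, coefficient = 2
x_4 = 1.0000, f(x_4) = 0.367879, coefficient = 2
x_5 = 1.1250, f(x_5) = 0.324652, coefficient = 2
x_6 = 1.2500, f(x_6) = 0.286505, coefficient = 2
x_7 = 1.3750, f(x_7) = 0.252840, coefficient = 2
x_8 = 1.5000, f(x_8) = 0.223130, coefficient = 2
x_9 = 1.6250, f(x_9) = 0.196912, coefficient = 2
x_10 = 1.7500, f(x_10) = 0.173774, coefficient = 2
x_11 = 1.8750, f(x_11) = 0.153355, coefficient = 2
x_12 = 2.0000, f(x_12) = 0.135335, coefficient = 1

I ≈ (0.125000/2) × 7.548940 = 0.471809
Exact value: 0.471195
Error: 0.000613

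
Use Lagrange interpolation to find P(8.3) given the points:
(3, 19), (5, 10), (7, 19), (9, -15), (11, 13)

Lagrange interpolation formula:
P(x) = Σ yᵢ × Lᵢ(x)
where Lᵢ(x) = Π_{j≠i} (x - xⱼ)/(xᵢ - xⱼ)

L_0(8.3) = (8.3 - 5)/(3 - 5) × (8.3 - 7)/(3 - 7) × (8.3 - 9)/(3 - 9) × (8.3 - 11)/(3 - 11) = 0.021115
L_1(8.3) = (8.3 - 3)/(5 - 3) × (8.3 - 7)/(5 - 7) × (8.3 - 9)/(5 - 9) × (8.3 - 11)/(5 - 11) = -0.135647
L_2(8.3) = (8.3 - 3)/(7 - 3) × (8.3 - 5)/(7 - 5) × (8.3 - 9)/(7 - 9) × (8.3 - 11)/(7 - 11) = 0.516502
L_3(8.3) = (8.3 - 3)/(9 - 3) × (8.3 - 5)/(9 - 5) × (8.3 - 7)/(9 - 7) × (8.3 - 11)/(9 - 11) = 0.639478
L_4(8.3) = (8.3 - 3)/(11 - 3) × (8.3 - 5)/(11 - 5) × (8.3 - 7)/(11 - 7) × (8.3 - 9)/(11 - 9) = -0.041448

P(8.3) = 19×L_0(8.3) + 10×L_1(8.3) + 19×L_2(8.3) + (-15)×L_3(8.3) + 13×L_4(8.3)
P(8.3) = -1.272748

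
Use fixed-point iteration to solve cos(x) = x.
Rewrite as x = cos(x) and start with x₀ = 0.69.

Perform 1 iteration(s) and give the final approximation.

Equation: cos(x) = x
Fixed-point form: x = cos(x)
x₀ = 0.69

x_1 = g(0.690000) = 0.771246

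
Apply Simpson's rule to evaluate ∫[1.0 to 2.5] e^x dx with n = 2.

f(x) = e^x
a = 1.0, b = 2.5, n = 2
h = (b - a)/n = 0.750000

Simpson's rule: (h/3)[f(x₀) + 4f(x₁) + 2f(x₂) + ... + f(xₙ)]

x_0 = 1.0000, f(x_0) = 2.718282, coefficient = 1
x_1 = 1.7500, f(x_1) = 5.754603, coefficient = 4
x_2 = 2.5000, f(x_2) = 12.182494, coefficient = 1

I ≈ (0.750000/3) × 37.919186 = 9.479797
Exact value: 9.464212
Error: 0.015584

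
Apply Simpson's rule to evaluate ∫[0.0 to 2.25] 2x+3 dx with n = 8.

f(x) = 2x+3
a = 0.0, b = 2.25, n = 8
h = (b - a)/n = 0.281250

Simpson's rule: (h/3)[f(x₀) + 4f(x₁) + 2f(x₂) + ... + f(xₙ)]

x_0 = 0.0000, f(x_0) = 3.000000, coefficient = 1
x_1 = 0.2812, f(x_1) = 3.562500, coefficient = 4
x_2 = 0.5625, f(x_2) = 4.125000, coefficient = 2
x_3 = 0.8438, f(x_3) = 4.687500, coefficient = 4
x_4 = 1.1250, f(x_4) = 5.250000, coefficient = 2
x_5 = 1.4062, f(x_5) = 5.812500, coefficient = 4
x_6 = 1.6875, f(x_6) = 6.375000, coefficient = 2
x_7 = 1.9688, f(x_7) = 6.937500, coefficient = 4
x_8 = 2.2500, f(x_8) = 7.500000, coefficient = 1

I ≈ (0.281250/3) × 126.000000 = 11.812500
Exact value: 11.812500
Error: 0.000000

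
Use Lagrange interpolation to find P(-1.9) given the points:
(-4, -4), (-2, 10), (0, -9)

Lagrange interpolation formula:
P(x) = Σ yᵢ × Lᵢ(x)
where Lᵢ(x) = Π_{j≠i} (x - xⱼ)/(xᵢ - xⱼ)

L_0(-1.9) = (-1.9 - (-2))/(-4 - (-2)) × (-1.9 - 0)/(-4 - 0) = -0.023750
L_1(-1.9) = (-1.9 - (-4))/(-2 - (-4)) × (-1.9 - 0)/(-2 - 0) = 0.997500
L_2(-1.9) = (-1.9 - (-4))/(0 - (-4)) × (-1.9 - (-2))/(0 - (-2)) = 0.026250

P(-1.9) = (-4)×L_0(-1.9) + 10×L_1(-1.9) + (-9)×L_2(-1.9)
P(-1.9) = 9.833750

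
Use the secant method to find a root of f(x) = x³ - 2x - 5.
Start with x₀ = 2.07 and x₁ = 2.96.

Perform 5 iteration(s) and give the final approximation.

f(x) = x³ - 2x - 5
x₀ = 2.07, x₁ = 2.96

Secant formula: x_{n+1} = x_n - f(x_n)(x_n - x_{n-1})/(f(x_n) - f(x_{n-1}))

Iteration 1:
  f(2.070000) = -0.270257
  f(2.960000) = 15.014336
  x_2 = 2.960000 - 15.014336×(2.960000 - 2.070000)/(15.014336 - (-0.270257))
       = 2.085737
Iteration 2:
  f(2.960000) = 15.014336
  f(2.085737) = -0.097898
  x_3 = 2.085737 - (-0.097898)×(2.085737 - 2.960000)/(-0.097898 - 15.014336)
       = 2.091400
Iteration 3:
  f(2.085737) = -0.097898
  f(2.091400) = -0.035110
  x_4 = 2.091400 - (-0.035110)×(2.091400 - 2.085737)/(-0.035110 - (-0.097898))
       = 2.094567
Iteration 4:
  f(2.091400) = -0.035110
  f(2.094567) = 0.000175
  x_5 = 2.094567 - 0.000175×(2.094567 - 2.091400)/(0.000175 - (-0.035110))
       = 2.094551
Iteration 5:
  f(2.094567) = 0.000175
  f(2.094551) = 0.000000
  x_6 = 2.094551 - 0.000000×(2.094551 - 2.094567)/(0.000000 - 0.000175)
       = 2.094551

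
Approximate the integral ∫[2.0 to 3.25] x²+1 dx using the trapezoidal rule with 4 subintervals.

f(x) = x²+1
a = 2.0, b = 3.25, n = 4
h = (b - a)/n = 0.312500

Trapezoidal rule: (h/2)[f(x₀) + 2f(x₁) + 2f(x₂) + ... + f(xₙ)]

x_0 = 2.0000, f(x_0) = 5.000000, coefficient = 1
x_1 = 2.3125, f(x_1) = 6.347656, coefficient = 2
x_2 = 2.6250, f(x_2) = 7.890625, coefficient = 2
x_3 = 2.9375, f(x_3) = 9.628906, coefficient = 2
x_4 = 3.2500, f(x_4) = 11.562500, coefficient = 1

I ≈ (0.312500/2) × 64.296875 = 10.046387
Exact value: 10.026042
Error: 0.020345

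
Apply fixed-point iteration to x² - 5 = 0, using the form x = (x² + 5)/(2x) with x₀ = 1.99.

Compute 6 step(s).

Equation: x² - 5 = 0
Fixed-point form: x = (x² + 5)/(2x)
x₀ = 1.99

x_1 = g(1.990000) = 2.251281
x_2 = g(2.251281) = 2.236119
x_3 = g(2.236119) = 2.236068
x_4 = g(2.236068) = 2.236068
x_5 = g(2.236068) = 2.236068
x_6 = g(2.236068) = 2.236068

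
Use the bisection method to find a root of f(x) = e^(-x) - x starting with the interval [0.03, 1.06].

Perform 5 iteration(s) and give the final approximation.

f(x) = e^(-x) - x
Initial interval: [0.03, 1.06]

Iteration 1:
  c_1 = (0.030000 + 1.060000)/2 = 0.545000
  f(c_1) = f(0.545000) = 0.034842
  f(a) × f(c) ≥ 0, new interval: [0.545000, 1.060000]
Iteration 2:
  c_2 = (0.545000 + 1.060000)/2 = 0.802500
  f(c_2) = f(0.802500) = -0.354293
  f(a) × f(c) < 0, new interval: [0.545000, 0.802500]
Iteration 3:
  c_3 = (0.545000 + 0.802500)/2 = 0.673750
  f(c_3) = f(0.673750) = -0.163957
  f(a) × f(c) < 0, new interval: [0.545000, 0.673750]
Iteration 4:
  c_4 = (0.545000 + 0.673750)/2 = 0.609375
  f(c_4) = f(0.609375) = -0.065684
  f(a) × f(c) < 0, new interval: [0.545000, 0.609375]
Iteration 5:
  c_5 = (0.545000 + 0.609375)/2 = 0.577187
  f(c_5) = f(0.577187) = -0.015712
  f(a) × f(c) < 0, new interval: [0.545000, 0.577187]

After 5 iteration(s), the approximation is c_5 = 0.577187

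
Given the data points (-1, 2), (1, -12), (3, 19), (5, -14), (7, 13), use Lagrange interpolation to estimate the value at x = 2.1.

Lagrange interpolation formula:
P(x) = Σ yᵢ × Lᵢ(x)
where Lᵢ(x) = Π_{j≠i} (x - xⱼ)/(xᵢ - xⱼ)

L_0(2.1) = (2.1 - 1)/(-1 - 1) × (2.1 - 3)/(-1 - 3) × (2.1 - 5)/(-1 - 5) × (2.1 - 7)/(-1 - 7) = -0.036635
L_1(2.1) = (2.1 - (-1))/(1 - (-1)) × (2.1 - 3)/(1 - 3) × (2.1 - 5)/(1 - 5) × (2.1 - 7)/(1 - 7) = 0.412978
L_2(2.1) = (2.1 - (-1))/(3 - (-1)) × (2.1 - 1)/(3 - 1) × (2.1 - 5)/(3 - 5) × (2.1 - 7)/(3 - 7) = 0.757127
L_3(2.1) = (2.1 - (-1))/(5 - (-1)) × (2.1 - 1)/(5 - 1) × (2.1 - 3)/(5 - 3) × (2.1 - 7)/(5 - 7) = -0.156647
L_4(2.1) = (2.1 - (-1))/(7 - (-1)) × (2.1 - 1)/(7 - 1) × (2.1 - 3)/(7 - 3) × (2.1 - 5)/(7 - 5) = 0.023177

P(2.1) = 2×L_0(2.1) + (-12)×L_1(2.1) + 19×L_2(2.1) + (-14)×L_3(2.1) + 13×L_4(2.1)
P(2.1) = 11.850759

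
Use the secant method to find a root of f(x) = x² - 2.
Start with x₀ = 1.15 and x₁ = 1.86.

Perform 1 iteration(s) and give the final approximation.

f(x) = x² - 2
x₀ = 1.15, x₁ = 1.86

Secant formula: x_{n+1} = x_n - f(x_n)(x_n - x_{n-1})/(f(x_n) - f(x_{n-1}))

Iteration 1:
  f(1.150000) = -0.677500
  f(1.860000) = 1.459600
  x_2 = 1.860000 - 1.459600×(1.860000 - 1.150000)/(1.459600 - (-0.677500))
       = 1.375083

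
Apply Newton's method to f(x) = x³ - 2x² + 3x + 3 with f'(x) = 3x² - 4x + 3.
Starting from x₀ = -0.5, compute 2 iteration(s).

f(x) = x³ - 2x² + 3x + 3
f'(x) = 3x² - 4x + 3
x₀ = -0.5

Newton-Raphson formula: x_{n+1} = x_n - f(x_n)/f'(x_n)

Iteration 1:
  f(-0.500000) = 0.875000
  f'(-0.500000) = 5.750000
  x_1 = -0.500000 - 0.875000/5.750000 = -0.652174
Iteration 2:
  f(-0.652174) = -0.084573
  f'(-0.652174) = 6.884688
  x_2 = -0.652174 - (-0.084573)/6.884688 = -0.639890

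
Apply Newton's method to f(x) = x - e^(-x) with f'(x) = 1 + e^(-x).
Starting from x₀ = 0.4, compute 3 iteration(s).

f(x) = x - e^(-x)
f'(x) = 1 + e^(-x)
x₀ = 0.4

Newton-Raphson formula: x_{n+1} = x_n - f(x_n)/f'(x_n)

Iteration 1:
  f(0.400000) = -0.270320
  f'(0.400000) = 1.670320
  x_1 = 0.400000 - (-0.270320)/1.670320 = 0.561837
Iteration 2:
  f(0.561837) = -0.008323
  f'(0.561837) = 1.570161
  x_2 = 0.561837 - (-0.008323)/1.570161 = 0.567138
Iteration 3:
  f(0.567138) = -0.000008
  f'(0.567138) = 1.567146
  x_3 = 0.567138 - (-0.000008)/1.567146 = 0.567143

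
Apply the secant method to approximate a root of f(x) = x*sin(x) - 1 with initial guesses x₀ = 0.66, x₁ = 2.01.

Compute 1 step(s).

f(x) = x*sin(x) - 1
x₀ = 0.66, x₁ = 2.01

Secant formula: x_{n+1} = x_n - f(x_n)(x_n - x_{n-1})/(f(x_n) - f(x_{n-1}))

Iteration 1:
  f(0.660000) = -0.595343
  f(2.010000) = 0.819232
  x_2 = 2.010000 - 0.819232×(2.010000 - 0.660000)/(0.819232 - (-0.595343))
       = 1.228166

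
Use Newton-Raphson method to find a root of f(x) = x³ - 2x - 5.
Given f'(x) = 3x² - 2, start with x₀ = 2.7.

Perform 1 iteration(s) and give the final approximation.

f(x) = x³ - 2x - 5
f'(x) = 3x² - 2
x₀ = 2.7

Newton-Raphson formula: x_{n+1} = x_n - f(x_n)/f'(x_n)

Iteration 1:
  f(2.700000) = 9.283000
  f'(2.700000) = 19.870000
  x_1 = 2.700000 - 9.283000/19.870000 = 2.232813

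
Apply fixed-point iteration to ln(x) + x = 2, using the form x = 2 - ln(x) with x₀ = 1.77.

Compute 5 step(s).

Equation: ln(x) + x = 2
Fixed-point form: x = 2 - ln(x)
x₀ = 1.77

x_1 = g(1.770000) = 1.429020
x_2 = g(1.429020) = 1.643011
x_3 = g(1.643011) = 1.503470
x_4 = g(1.503470) = 1.592224
x_5 = g(1.592224) = 1.534868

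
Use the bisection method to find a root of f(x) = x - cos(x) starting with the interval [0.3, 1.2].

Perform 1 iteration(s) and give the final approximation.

f(x) = x - cos(x)
Initial interval: [0.3, 1.2]

Iteration 1:
  c_1 = (0.300000 + 1.200000)/2 = 0.750000
  f(c_1) = f(0.750000) = 0.018311
  f(a) × f(c) < 0, new interval: [0.300000, 0.750000]

After 1 iteration(s), the approximation is c_1 = 0.750000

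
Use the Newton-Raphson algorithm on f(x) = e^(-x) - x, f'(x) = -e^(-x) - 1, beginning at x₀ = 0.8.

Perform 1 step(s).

f(x) = e^(-x) - x
f'(x) = -e^(-x) - 1
x₀ = 0.8

Newton-Raphson formula: x_{n+1} = x_n - f(x_n)/f'(x_n)

Iteration 1:
  f(0.800000) = -0.350671
  f'(0.800000) = -1.449329
  x_1 = 0.800000 - (-0.350671)/(-1.449329) = 0.558046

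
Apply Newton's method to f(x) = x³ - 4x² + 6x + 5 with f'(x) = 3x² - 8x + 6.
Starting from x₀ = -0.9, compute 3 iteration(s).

f(x) = x³ - 4x² + 6x + 5
f'(x) = 3x² - 8x + 6
x₀ = -0.9

Newton-Raphson formula: x_{n+1} = x_n - f(x_n)/f'(x_n)

Iteration 1:
  f(-0.900000) = -4.369000
  f'(-0.900000) = 15.630000
  x_1 = -0.900000 - (-4.369000)/15.630000 = -0.620473
Iteration 2:
  f(-0.620473) = -0.501664
  f'(-0.620473) = 12.118749
  x_2 = -0.620473 - (-0.501664)/12.118749 = -0.579078
Iteration 3:
  f(-0.579078) = -0.009973
  f'(-0.579078) = 11.638615
  x_3 = -0.579078 - (-0.009973)/11.638615 = -0.578221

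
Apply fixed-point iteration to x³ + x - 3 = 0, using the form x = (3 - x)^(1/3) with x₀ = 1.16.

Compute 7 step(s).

Equation: x³ + x - 3 = 0
Fixed-point form: x = (3 - x)^(1/3)
x₀ = 1.16

x_1 = g(1.160000) = 1.225385
x_2 = g(1.225385) = 1.210695
x_3 = g(1.210695) = 1.214026
x_4 = g(1.214026) = 1.213272
x_5 = g(1.213272) = 1.213443
x_6 = g(1.213443) = 1.213405
x_7 = g(1.213405) = 1.213413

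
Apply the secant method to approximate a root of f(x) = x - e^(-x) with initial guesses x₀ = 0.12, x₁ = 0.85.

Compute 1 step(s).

f(x) = x - e^(-x)
x₀ = 0.12, x₁ = 0.85

Secant formula: x_{n+1} = x_n - f(x_n)(x_n - x_{n-1})/(f(x_n) - f(x_{n-1}))

Iteration 1:
  f(0.120000) = -0.766920
  f(0.850000) = 0.422585
  x_2 = 0.850000 - 0.422585×(0.850000 - 0.120000)/(0.422585 - (-0.766920))
       = 0.590659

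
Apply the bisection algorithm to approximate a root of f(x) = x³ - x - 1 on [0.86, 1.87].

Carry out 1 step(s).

f(x) = x³ - x - 1
Initial interval: [0.86, 1.87]

Iteration 1:
  c_1 = (0.860000 + 1.870000)/2 = 1.365000
  f(c_1) = f(1.365000) = 0.178302
  f(a) × f(c) < 0, new interval: [0.860000, 1.365000]

After 1 iteration(s), the approximation is c_1 = 1.365000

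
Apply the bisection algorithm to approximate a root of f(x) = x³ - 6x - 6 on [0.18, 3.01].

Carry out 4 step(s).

f(x) = x³ - 6x - 6
Initial interval: [0.18, 3.01]

Iteration 1:
  c_1 = (0.180000 + 3.010000)/2 = 1.595000
  f(c_1) = f(1.595000) = -11.512280
  f(a) × f(c) ≥ 0, new interval: [1.595000, 3.010000]
Iteration 2:
  c_2 = (1.595000 + 3.010000)/2 = 2.302500
  f(c_2) = f(2.302500) = -7.608282
  f(a) × f(c) ≥ 0, new interval: [2.302500, 3.010000]
Iteration 3:
  c_3 = (2.302500 + 3.010000)/2 = 2.656250
  f(c_3) = f(2.656250) = -3.195892
  f(a) × f(c) ≥ 0, new interval: [2.656250, 3.010000]
Iteration 4:
  c_4 = (2.656250 + 3.010000)/2 = 2.833125
  f(c_4) = f(2.833125) = -0.258397
  f(a) × f(c) ≥ 0, new interval: [2.833125, 3.010000]

After 4 iteration(s), the approximation is c_4 = 2.833125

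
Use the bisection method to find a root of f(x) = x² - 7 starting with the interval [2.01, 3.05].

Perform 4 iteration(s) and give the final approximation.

f(x) = x² - 7
Initial interval: [2.01, 3.05]

Iteration 1:
  c_1 = (2.010000 + 3.050000)/2 = 2.530000
  f(c_1) = f(2.530000) = -0.599100
  f(a) × f(c) ≥ 0, new interval: [2.530000, 3.050000]
Iteration 2:
  c_2 = (2.530000 + 3.050000)/2 = 2.790000
  f(c_2) = f(2.790000) = 0.784100
  f(a) × f(c) < 0, new interval: [2.530000, 2.790000]
Iteration 3:
  c_3 = (2.530000 + 2.790000)/2 = 2.660000
  f(c_3) = f(2.660000) = 0.075600
  f(a) × f(c) < 0, new interval: [2.530000, 2.660000]
Iteration 4:
  c_4 = (2.530000 + 2.660000)/2 = 2.595000
  f(c_4) = f(2.595000) = -0.265975
  f(a) × f(c) ≥ 0, new interval: [2.595000, 2.660000]

After 4 iteration(s), the approximation is c_4 = 2.595000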